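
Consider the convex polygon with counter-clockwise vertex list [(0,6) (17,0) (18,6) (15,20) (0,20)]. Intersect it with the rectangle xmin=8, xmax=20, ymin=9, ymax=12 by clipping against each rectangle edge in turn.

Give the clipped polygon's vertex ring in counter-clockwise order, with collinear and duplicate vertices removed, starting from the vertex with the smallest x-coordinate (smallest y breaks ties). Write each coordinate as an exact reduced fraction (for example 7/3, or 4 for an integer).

Clipped polygon: [(8,9) (243/14,9) (117/7,12) (8,12)]

1. After x ≥ 8: [(8,54/17) (17,0) (18,6) (15,20) (8,20)]
2. After x ≤ 20: [(8,54/17) (17,0) (18,6) (15,20) (8,20)]
3. After y ≥ 9: [(8,9) (243/14,9) (15,20) (8,20)]
4. After y ≤ 12: [(8,12) (8,9) (243/14,9) (117/7,12)]
5. Canonical ring: [(8,9) (243/14,9) (117/7,12) (8,12)]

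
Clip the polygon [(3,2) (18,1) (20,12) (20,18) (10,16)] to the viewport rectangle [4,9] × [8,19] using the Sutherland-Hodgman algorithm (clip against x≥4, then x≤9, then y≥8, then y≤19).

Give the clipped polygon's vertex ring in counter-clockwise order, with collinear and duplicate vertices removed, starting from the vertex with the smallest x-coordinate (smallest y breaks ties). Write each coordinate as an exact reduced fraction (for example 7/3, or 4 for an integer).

1. After x ≥ 4: [(4,4) (4,29/15) (18,1) (20,12) (20,18) (10,16)]
2. After x ≤ 9: [(9,14) (4,4) (4,29/15) (9,8/5)]
3. After y ≥ 8: [(9,8) (9,14) (6,8)]
4. After y ≤ 19: [(9,8) (9,14) (6,8)]
5. Canonical ring: [(6,8) (9,8) (9,14)]

Clipped polygon: [(6,8) (9,8) (9,14)]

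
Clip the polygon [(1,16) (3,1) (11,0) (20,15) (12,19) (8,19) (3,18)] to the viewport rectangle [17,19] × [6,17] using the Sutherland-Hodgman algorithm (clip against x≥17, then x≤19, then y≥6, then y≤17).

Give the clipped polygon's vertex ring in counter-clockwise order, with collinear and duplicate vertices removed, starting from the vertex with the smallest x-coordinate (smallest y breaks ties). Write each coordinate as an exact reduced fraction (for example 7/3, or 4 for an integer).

Clipped polygon: [(17,10) (19,40/3) (19,31/2) (17,33/2)]

1. After x ≥ 17: [(17,10) (20,15) (17,33/2)]
2. After x ≤ 19: [(17,10) (19,40/3) (19,31/2) (17,33/2)]
3. After y ≥ 6: [(17,10) (19,40/3) (19,31/2) (17,33/2)]
4. After y ≤ 17: [(17,10) (19,40/3) (19,31/2) (17,33/2)]
5. Canonical ring: [(17,10) (19,40/3) (19,31/2) (17,33/2)]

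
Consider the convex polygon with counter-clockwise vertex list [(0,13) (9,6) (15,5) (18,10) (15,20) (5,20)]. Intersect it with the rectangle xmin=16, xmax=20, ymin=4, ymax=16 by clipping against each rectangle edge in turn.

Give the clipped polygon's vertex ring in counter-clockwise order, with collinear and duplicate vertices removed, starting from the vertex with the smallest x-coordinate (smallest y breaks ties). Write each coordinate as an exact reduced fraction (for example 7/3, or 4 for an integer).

1. After x ≥ 16: [(16,20/3) (18,10) (16,50/3)]
2. After x ≤ 20: [(16,20/3) (18,10) (16,50/3)]
3. After y ≥ 4: [(16,20/3) (18,10) (16,50/3)]
4. After y ≤ 16: [(16,16) (16,20/3) (18,10) (81/5,16)]
5. Canonical ring: [(16,20/3) (18,10) (81/5,16) (16,16)]

Clipped polygon: [(16,20/3) (18,10) (81/5,16) (16,16)]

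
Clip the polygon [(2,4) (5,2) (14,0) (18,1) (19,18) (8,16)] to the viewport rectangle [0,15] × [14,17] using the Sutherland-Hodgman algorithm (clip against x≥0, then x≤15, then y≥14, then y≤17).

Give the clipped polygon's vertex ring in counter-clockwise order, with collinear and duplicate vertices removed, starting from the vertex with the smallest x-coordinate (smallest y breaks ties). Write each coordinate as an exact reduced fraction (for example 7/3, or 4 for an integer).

Clipped polygon: [(7,14) (15,14) (15,17) (27/2,17) (8,16)]

1. After x ≥ 0: [(2,4) (5,2) (14,0) (18,1) (19,18) (8,16)]
2. After x ≤ 15: [(2,4) (5,2) (14,0) (15,1/4) (15,190/11) (8,16)]
3. After y ≥ 14: [(7,14) (15,14) (15,190/11) (8,16)]
4. After y ≤ 17: [(7,14) (15,14) (15,17) (27/2,17) (8,16)]
5. Canonical ring: [(7,14) (15,14) (15,17) (27/2,17) (8,16)]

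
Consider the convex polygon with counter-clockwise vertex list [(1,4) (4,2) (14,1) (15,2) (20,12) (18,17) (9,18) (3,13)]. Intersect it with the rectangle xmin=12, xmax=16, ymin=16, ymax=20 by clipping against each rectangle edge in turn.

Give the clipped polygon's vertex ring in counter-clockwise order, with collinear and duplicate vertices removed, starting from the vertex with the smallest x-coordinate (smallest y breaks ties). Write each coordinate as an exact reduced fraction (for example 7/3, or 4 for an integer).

1. After x ≥ 12: [(12,6/5) (14,1) (15,2) (20,12) (18,17) (12,53/3)]
2. After x ≤ 16: [(12,6/5) (14,1) (15,2) (16,4) (16,155/9) (12,53/3)]
3. After y ≥ 16: [(12,16) (16,16) (16,155/9) (12,53/3)]
4. After y ≤ 20: [(12,16) (16,16) (16,155/9) (12,53/3)]
5. Canonical ring: [(12,16) (16,16) (16,155/9) (12,53/3)]

Clipped polygon: [(12,16) (16,16) (16,155/9) (12,53/3)]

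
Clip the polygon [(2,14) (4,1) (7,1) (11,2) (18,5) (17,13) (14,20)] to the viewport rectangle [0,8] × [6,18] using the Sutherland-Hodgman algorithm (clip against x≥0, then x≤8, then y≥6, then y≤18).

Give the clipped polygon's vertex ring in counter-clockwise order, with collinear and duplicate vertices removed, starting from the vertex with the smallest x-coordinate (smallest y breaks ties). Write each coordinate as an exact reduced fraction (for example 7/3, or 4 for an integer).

Clipped polygon: [(2,14) (42/13,6) (8,6) (8,17)]

1. After x ≥ 0: [(2,14) (4,1) (7,1) (11,2) (18,5) (17,13) (14,20)]
2. After x ≤ 8: [(8,17) (2,14) (4,1) (7,1) (8,5/4)]
3. After y ≥ 6: [(8,6) (8,17) (2,14) (42/13,6)]
4. After y ≤ 18: [(8,6) (8,17) (2,14) (42/13,6)]
5. Canonical ring: [(2,14) (42/13,6) (8,6) (8,17)]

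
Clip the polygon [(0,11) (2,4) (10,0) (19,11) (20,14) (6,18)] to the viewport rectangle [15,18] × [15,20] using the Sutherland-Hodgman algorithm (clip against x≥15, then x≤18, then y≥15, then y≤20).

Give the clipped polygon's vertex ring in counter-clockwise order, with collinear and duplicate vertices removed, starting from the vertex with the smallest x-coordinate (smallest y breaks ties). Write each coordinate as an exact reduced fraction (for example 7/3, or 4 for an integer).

Clipped polygon: [(15,15) (33/2,15) (15,108/7)]

1. After x ≥ 15: [(15,55/9) (19,11) (20,14) (15,108/7)]
2. After x ≤ 18: [(15,55/9) (18,88/9) (18,102/7) (15,108/7)]
3. After y ≥ 15: [(15,15) (33/2,15) (15,108/7)]
4. After y ≤ 20: [(15,15) (33/2,15) (15,108/7)]
5. Canonical ring: [(15,15) (33/2,15) (15,108/7)]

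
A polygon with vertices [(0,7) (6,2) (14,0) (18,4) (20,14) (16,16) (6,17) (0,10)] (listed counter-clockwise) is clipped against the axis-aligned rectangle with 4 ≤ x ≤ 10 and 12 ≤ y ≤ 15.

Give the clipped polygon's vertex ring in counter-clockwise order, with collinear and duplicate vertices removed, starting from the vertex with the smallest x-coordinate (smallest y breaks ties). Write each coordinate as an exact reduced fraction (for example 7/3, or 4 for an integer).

1. After x ≥ 4: [(4,11/3) (6,2) (14,0) (18,4) (20,14) (16,16) (6,17) (4,44/3)]
2. After x ≤ 10: [(4,11/3) (6,2) (10,1) (10,83/5) (6,17) (4,44/3)]
3. After y ≥ 12: [(4,12) (10,12) (10,83/5) (6,17) (4,44/3)]
4. After y ≤ 15: [(4,12) (10,12) (10,15) (30/7,15) (4,44/3)]
5. Canonical ring: [(4,12) (10,12) (10,15) (30/7,15) (4,44/3)]

Clipped polygon: [(4,12) (10,12) (10,15) (30/7,15) (4,44/3)]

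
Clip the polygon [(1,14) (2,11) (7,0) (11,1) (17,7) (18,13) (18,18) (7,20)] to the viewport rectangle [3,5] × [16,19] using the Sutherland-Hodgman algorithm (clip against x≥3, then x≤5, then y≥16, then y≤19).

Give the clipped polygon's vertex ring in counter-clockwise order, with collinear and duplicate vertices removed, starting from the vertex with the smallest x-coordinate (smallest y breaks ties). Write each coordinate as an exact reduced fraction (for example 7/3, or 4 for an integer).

1. After x ≥ 3: [(3,16) (3,44/5) (7,0) (11,1) (17,7) (18,13) (18,18) (7,20)]
2. After x ≤ 5: [(5,18) (3,16) (3,44/5) (5,22/5)]
3. After y ≥ 16: [(5,16) (5,18) (3,16) (3,16)]
4. After y ≤ 19: [(5,16) (5,18) (3,16) (3,16)]
5. Canonical ring: [(3,16) (5,16) (5,18)]

Clipped polygon: [(3,16) (5,16) (5,18)]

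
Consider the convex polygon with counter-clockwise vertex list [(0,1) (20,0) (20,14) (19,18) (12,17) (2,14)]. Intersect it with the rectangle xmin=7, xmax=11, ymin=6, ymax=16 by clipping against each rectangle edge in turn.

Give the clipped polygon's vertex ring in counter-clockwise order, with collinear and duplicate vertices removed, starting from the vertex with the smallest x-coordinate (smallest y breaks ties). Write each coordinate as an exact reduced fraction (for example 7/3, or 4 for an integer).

1. After x ≥ 7: [(7,13/20) (20,0) (20,14) (19,18) (12,17) (7,31/2)]
2. After x ≤ 11: [(7,13/20) (11,9/20) (11,167/10) (7,31/2)]
3. After y ≥ 6: [(7,6) (11,6) (11,167/10) (7,31/2)]
4. After y ≤ 16: [(7,6) (11,6) (11,16) (26/3,16) (7,31/2)]
5. Canonical ring: [(7,6) (11,6) (11,16) (26/3,16) (7,31/2)]

Clipped polygon: [(7,6) (11,6) (11,16) (26/3,16) (7,31/2)]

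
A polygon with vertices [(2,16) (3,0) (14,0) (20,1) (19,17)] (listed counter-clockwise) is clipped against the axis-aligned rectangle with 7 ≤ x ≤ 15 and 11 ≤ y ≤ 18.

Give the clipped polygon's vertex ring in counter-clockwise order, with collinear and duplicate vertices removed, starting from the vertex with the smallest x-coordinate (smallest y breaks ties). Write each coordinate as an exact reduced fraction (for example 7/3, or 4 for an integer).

1. After x ≥ 7: [(7,277/17) (7,0) (14,0) (20,1) (19,17)]
2. After x ≤ 15: [(15,285/17) (7,277/17) (7,0) (14,0) (15,1/6)]
3. After y ≥ 11: [(15,11) (15,285/17) (7,277/17) (7,11)]
4. After y ≤ 18: [(15,11) (15,285/17) (7,277/17) (7,11)]
5. Canonical ring: [(7,11) (15,11) (15,285/17) (7,277/17)]

Clipped polygon: [(7,11) (15,11) (15,285/17) (7,277/17)]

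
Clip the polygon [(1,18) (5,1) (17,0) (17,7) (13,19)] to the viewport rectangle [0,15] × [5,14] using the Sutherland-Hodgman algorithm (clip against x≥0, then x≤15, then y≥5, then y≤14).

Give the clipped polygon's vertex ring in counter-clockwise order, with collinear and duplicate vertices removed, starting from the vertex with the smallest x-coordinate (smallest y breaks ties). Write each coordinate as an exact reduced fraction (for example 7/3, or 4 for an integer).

Clipped polygon: [(33/17,14) (69/17,5) (15,5) (15,13) (44/3,14)]

1. After x ≥ 0: [(1,18) (5,1) (17,0) (17,7) (13,19)]
2. After x ≤ 15: [(1,18) (5,1) (15,1/6) (15,13) (13,19)]
3. After y ≥ 5: [(1,18) (69/17,5) (15,5) (15,13) (13,19)]
4. After y ≤ 14: [(33/17,14) (69/17,5) (15,5) (15,13) (44/3,14)]
5. Canonical ring: [(33/17,14) (69/17,5) (15,5) (15,13) (44/3,14)]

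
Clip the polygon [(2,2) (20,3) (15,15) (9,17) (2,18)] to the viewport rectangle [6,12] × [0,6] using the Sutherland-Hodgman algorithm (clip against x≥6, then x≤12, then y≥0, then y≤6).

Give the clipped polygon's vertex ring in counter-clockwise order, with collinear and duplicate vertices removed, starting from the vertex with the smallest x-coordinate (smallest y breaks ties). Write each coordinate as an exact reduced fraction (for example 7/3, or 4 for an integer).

1. After x ≥ 6: [(6,20/9) (20,3) (15,15) (9,17) (6,122/7)]
2. After x ≤ 12: [(6,20/9) (12,23/9) (12,16) (9,17) (6,122/7)]
3. After y ≥ 0: [(6,20/9) (12,23/9) (12,16) (9,17) (6,122/7)]
4. After y ≤ 6: [(6,6) (6,20/9) (12,23/9) (12,6)]
5. Canonical ring: [(6,20/9) (12,23/9) (12,6) (6,6)]

Clipped polygon: [(6,20/9) (12,23/9) (12,6) (6,6)]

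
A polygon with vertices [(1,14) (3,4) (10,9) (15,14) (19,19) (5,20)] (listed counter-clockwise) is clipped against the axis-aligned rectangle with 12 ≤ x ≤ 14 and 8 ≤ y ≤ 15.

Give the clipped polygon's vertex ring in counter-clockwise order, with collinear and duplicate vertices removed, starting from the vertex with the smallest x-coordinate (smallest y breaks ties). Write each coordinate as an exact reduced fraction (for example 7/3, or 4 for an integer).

Clipped polygon: [(12,11) (14,13) (14,15) (12,15)]

1. After x ≥ 12: [(12,11) (15,14) (19,19) (12,39/2)]
2. After x ≤ 14: [(12,11) (14,13) (14,271/14) (12,39/2)]
3. After y ≥ 8: [(12,11) (14,13) (14,271/14) (12,39/2)]
4. After y ≤ 15: [(12,15) (12,11) (14,13) (14,15)]
5. Canonical ring: [(12,11) (14,13) (14,15) (12,15)]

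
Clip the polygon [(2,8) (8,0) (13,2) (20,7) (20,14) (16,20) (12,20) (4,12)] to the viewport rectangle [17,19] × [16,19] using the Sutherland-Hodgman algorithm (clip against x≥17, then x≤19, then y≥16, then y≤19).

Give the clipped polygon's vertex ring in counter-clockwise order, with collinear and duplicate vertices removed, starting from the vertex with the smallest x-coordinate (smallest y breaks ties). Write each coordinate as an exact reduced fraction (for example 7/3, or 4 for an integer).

1. After x ≥ 17: [(17,34/7) (20,7) (20,14) (17,37/2)]
2. After x ≤ 19: [(17,34/7) (19,44/7) (19,31/2) (17,37/2)]
3. After y ≥ 16: [(17,16) (56/3,16) (17,37/2)]
4. After y ≤ 19: [(17,16) (56/3,16) (17,37/2)]
5. Canonical ring: [(17,16) (56/3,16) (17,37/2)]

Clipped polygon: [(17,16) (56/3,16) (17,37/2)]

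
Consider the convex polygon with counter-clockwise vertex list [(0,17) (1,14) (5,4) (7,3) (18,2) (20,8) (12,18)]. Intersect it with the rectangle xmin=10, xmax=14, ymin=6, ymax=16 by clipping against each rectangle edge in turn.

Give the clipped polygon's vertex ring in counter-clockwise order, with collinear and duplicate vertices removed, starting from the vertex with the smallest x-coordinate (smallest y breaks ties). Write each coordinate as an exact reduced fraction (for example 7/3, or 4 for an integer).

Clipped polygon: [(10,6) (14,6) (14,31/2) (68/5,16) (10,16)]

1. After x ≥ 10: [(10,107/6) (10,30/11) (18,2) (20,8) (12,18)]
2. After x ≤ 14: [(10,107/6) (10,30/11) (14,26/11) (14,31/2) (12,18)]
3. After y ≥ 6: [(10,107/6) (10,6) (14,6) (14,31/2) (12,18)]
4. After y ≤ 16: [(10,16) (10,6) (14,6) (14,31/2) (68/5,16)]
5. Canonical ring: [(10,6) (14,6) (14,31/2) (68/5,16) (10,16)]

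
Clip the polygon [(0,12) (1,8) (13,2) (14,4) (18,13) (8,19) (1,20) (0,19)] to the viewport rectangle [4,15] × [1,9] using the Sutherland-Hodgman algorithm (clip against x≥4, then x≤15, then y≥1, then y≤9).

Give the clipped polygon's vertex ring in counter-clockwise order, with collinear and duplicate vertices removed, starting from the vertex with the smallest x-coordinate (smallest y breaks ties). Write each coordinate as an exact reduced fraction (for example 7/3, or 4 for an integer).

Clipped polygon: [(4,13/2) (13,2) (14,4) (15,25/4) (15,9) (4,9)]

1. After x ≥ 4: [(4,13/2) (13,2) (14,4) (18,13) (8,19) (4,137/7)]
2. After x ≤ 15: [(4,13/2) (13,2) (14,4) (15,25/4) (15,74/5) (8,19) (4,137/7)]
3. After y ≥ 1: [(4,13/2) (13,2) (14,4) (15,25/4) (15,74/5) (8,19) (4,137/7)]
4. After y ≤ 9: [(4,9) (4,13/2) (13,2) (14,4) (15,25/4) (15,9)]
5. Canonical ring: [(4,13/2) (13,2) (14,4) (15,25/4) (15,9) (4,9)]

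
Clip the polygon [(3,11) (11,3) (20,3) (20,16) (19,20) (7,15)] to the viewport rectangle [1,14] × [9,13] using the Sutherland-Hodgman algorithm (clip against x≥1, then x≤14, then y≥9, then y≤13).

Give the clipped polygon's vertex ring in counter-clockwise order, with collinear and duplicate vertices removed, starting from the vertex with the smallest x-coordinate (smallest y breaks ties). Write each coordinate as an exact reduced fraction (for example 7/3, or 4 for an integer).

1. After x ≥ 1: [(3,11) (11,3) (20,3) (20,16) (19,20) (7,15)]
2. After x ≤ 14: [(3,11) (11,3) (14,3) (14,215/12) (7,15)]
3. After y ≥ 9: [(3,11) (5,9) (14,9) (14,215/12) (7,15)]
4. After y ≤ 13: [(5,13) (3,11) (5,9) (14,9) (14,13)]
5. Canonical ring: [(3,11) (5,9) (14,9) (14,13) (5,13)]

Clipped polygon: [(3,11) (5,9) (14,9) (14,13) (5,13)]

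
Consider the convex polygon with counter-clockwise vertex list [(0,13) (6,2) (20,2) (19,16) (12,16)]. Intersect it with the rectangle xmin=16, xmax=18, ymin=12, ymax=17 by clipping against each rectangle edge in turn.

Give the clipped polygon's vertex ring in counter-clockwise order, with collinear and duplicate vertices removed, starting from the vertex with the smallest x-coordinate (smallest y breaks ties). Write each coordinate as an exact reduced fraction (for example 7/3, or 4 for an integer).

Clipped polygon: [(16,12) (18,12) (18,16) (16,16)]

1. After x ≥ 16: [(16,2) (20,2) (19,16) (16,16)]
2. After x ≤ 18: [(16,2) (18,2) (18,16) (16,16)]
3. After y ≥ 12: [(16,12) (18,12) (18,16) (16,16)]
4. After y ≤ 17: [(16,12) (18,12) (18,16) (16,16)]
5. Canonical ring: [(16,12) (18,12) (18,16) (16,16)]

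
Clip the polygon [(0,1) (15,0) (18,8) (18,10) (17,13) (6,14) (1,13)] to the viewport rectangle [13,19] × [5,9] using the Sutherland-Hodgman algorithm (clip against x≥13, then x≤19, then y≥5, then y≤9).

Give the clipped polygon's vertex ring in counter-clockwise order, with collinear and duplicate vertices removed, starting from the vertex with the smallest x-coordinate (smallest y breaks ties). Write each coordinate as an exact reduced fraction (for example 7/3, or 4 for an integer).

1. After x ≥ 13: [(13,2/15) (15,0) (18,8) (18,10) (17,13) (13,147/11)]
2. After x ≤ 19: [(13,2/15) (15,0) (18,8) (18,10) (17,13) (13,147/11)]
3. After y ≥ 5: [(13,5) (135/8,5) (18,8) (18,10) (17,13) (13,147/11)]
4. After y ≤ 9: [(13,9) (13,5) (135/8,5) (18,8) (18,9)]
5. Canonical ring: [(13,5) (135/8,5) (18,8) (18,9) (13,9)]

Clipped polygon: [(13,5) (135/8,5) (18,8) (18,9) (13,9)]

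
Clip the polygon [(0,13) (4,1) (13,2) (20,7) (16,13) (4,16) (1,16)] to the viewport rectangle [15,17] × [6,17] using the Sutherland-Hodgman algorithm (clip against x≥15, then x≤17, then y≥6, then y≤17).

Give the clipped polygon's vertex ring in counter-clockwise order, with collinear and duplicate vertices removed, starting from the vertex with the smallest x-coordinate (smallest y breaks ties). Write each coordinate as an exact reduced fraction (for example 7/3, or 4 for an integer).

Clipped polygon: [(15,6) (17,6) (17,23/2) (16,13) (15,53/4)]

1. After x ≥ 15: [(15,24/7) (20,7) (16,13) (15,53/4)]
2. After x ≤ 17: [(15,24/7) (17,34/7) (17,23/2) (16,13) (15,53/4)]
3. After y ≥ 6: [(15,6) (17,6) (17,23/2) (16,13) (15,53/4)]
4. After y ≤ 17: [(15,6) (17,6) (17,23/2) (16,13) (15,53/4)]
5. Canonical ring: [(15,6) (17,6) (17,23/2) (16,13) (15,53/4)]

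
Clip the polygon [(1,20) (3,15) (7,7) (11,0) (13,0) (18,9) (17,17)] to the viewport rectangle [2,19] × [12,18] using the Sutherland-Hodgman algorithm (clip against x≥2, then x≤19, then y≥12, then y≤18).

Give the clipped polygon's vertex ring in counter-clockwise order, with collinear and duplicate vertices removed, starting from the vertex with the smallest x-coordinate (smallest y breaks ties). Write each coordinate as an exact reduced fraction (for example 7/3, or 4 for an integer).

1. After x ≥ 2: [(2,317/16) (2,35/2) (3,15) (7,7) (11,0) (13,0) (18,9) (17,17)]
2. After x ≤ 19: [(2,317/16) (2,35/2) (3,15) (7,7) (11,0) (13,0) (18,9) (17,17)]
3. After y ≥ 12: [(2,317/16) (2,35/2) (3,15) (9/2,12) (141/8,12) (17,17)]
4. After y ≤ 18: [(35/3,18) (2,18) (2,35/2) (3,15) (9/2,12) (141/8,12) (17,17)]
5. Canonical ring: [(2,35/2) (3,15) (9/2,12) (141/8,12) (17,17) (35/3,18) (2,18)]

Clipped polygon: [(2,35/2) (3,15) (9/2,12) (141/8,12) (17,17) (35/3,18) (2,18)]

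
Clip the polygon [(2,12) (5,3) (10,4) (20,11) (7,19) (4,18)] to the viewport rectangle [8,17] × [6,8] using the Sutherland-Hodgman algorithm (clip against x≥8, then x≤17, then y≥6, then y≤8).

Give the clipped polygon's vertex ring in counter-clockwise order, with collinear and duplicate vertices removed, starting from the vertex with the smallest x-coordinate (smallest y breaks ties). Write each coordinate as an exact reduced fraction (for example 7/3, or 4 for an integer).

1. After x ≥ 8: [(8,18/5) (10,4) (20,11) (8,239/13)]
2. After x ≤ 17: [(8,18/5) (10,4) (17,89/10) (17,167/13) (8,239/13)]
3. After y ≥ 6: [(8,6) (90/7,6) (17,89/10) (17,167/13) (8,239/13)]
4. After y ≤ 8: [(8,8) (8,6) (90/7,6) (110/7,8)]
5. Canonical ring: [(8,6) (90/7,6) (110/7,8) (8,8)]

Clipped polygon: [(8,6) (90/7,6) (110/7,8) (8,8)]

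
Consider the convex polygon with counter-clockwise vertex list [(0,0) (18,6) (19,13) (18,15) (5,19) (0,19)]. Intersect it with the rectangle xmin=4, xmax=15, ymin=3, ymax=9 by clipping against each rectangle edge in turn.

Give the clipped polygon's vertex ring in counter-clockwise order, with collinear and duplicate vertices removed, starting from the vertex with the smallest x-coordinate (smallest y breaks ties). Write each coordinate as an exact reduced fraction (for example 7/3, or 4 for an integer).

1. After x ≥ 4: [(4,4/3) (18,6) (19,13) (18,15) (5,19) (4,19)]
2. After x ≤ 15: [(4,4/3) (15,5) (15,207/13) (5,19) (4,19)]
3. After y ≥ 3: [(4,3) (9,3) (15,5) (15,207/13) (5,19) (4,19)]
4. After y ≤ 9: [(4,9) (4,3) (9,3) (15,5) (15,9)]
5. Canonical ring: [(4,3) (9,3) (15,5) (15,9) (4,9)]

Clipped polygon: [(4,3) (9,3) (15,5) (15,9) (4,9)]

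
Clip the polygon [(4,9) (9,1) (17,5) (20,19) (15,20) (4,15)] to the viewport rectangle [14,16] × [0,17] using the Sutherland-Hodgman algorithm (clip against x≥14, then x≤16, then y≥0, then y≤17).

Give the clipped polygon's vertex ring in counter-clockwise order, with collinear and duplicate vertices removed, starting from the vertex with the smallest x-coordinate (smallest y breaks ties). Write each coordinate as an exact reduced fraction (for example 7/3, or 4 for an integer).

1. After x ≥ 14: [(14,7/2) (17,5) (20,19) (15,20) (14,215/11)]
2. After x ≤ 16: [(14,7/2) (16,9/2) (16,99/5) (15,20) (14,215/11)]
3. After y ≥ 0: [(14,7/2) (16,9/2) (16,99/5) (15,20) (14,215/11)]
4. After y ≤ 17: [(14,17) (14,7/2) (16,9/2) (16,17)]
5. Canonical ring: [(14,7/2) (16,9/2) (16,17) (14,17)]

Clipped polygon: [(14,7/2) (16,9/2) (16,17) (14,17)]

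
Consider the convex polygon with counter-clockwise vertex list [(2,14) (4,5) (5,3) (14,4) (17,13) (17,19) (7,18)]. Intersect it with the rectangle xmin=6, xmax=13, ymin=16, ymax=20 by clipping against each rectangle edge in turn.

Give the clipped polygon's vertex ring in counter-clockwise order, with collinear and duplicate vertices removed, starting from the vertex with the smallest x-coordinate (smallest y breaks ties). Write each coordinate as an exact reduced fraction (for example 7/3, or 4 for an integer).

Clipped polygon: [(6,16) (13,16) (13,93/5) (7,18) (6,86/5)]

1. After x ≥ 6: [(6,86/5) (6,28/9) (14,4) (17,13) (17,19) (7,18)]
2. After x ≤ 13: [(6,86/5) (6,28/9) (13,35/9) (13,93/5) (7,18)]
3. After y ≥ 16: [(6,86/5) (6,16) (13,16) (13,93/5) (7,18)]
4. After y ≤ 20: [(6,86/5) (6,16) (13,16) (13,93/5) (7,18)]
5. Canonical ring: [(6,16) (13,16) (13,93/5) (7,18) (6,86/5)]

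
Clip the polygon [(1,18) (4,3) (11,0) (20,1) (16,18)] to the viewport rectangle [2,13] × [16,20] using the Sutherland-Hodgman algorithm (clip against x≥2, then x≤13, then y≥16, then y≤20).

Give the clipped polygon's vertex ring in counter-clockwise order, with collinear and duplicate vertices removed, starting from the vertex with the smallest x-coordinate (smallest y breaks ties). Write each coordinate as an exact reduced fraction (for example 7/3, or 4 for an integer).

Clipped polygon: [(2,16) (13,16) (13,18) (2,18)]

1. After x ≥ 2: [(2,18) (2,13) (4,3) (11,0) (20,1) (16,18)]
2. After x ≤ 13: [(13,18) (2,18) (2,13) (4,3) (11,0) (13,2/9)]
3. After y ≥ 16: [(13,16) (13,18) (2,18) (2,16)]
4. After y ≤ 20: [(13,16) (13,18) (2,18) (2,16)]
5. Canonical ring: [(2,16) (13,16) (13,18) (2,18)]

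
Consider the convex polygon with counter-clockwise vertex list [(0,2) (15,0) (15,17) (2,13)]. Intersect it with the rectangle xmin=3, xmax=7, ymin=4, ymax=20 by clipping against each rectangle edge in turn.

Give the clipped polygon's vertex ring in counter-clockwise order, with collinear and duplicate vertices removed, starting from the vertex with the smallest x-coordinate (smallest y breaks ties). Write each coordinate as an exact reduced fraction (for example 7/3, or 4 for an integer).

Clipped polygon: [(3,4) (7,4) (7,189/13) (3,173/13)]

1. After x ≥ 3: [(3,8/5) (15,0) (15,17) (3,173/13)]
2. After x ≤ 7: [(3,8/5) (7,16/15) (7,189/13) (3,173/13)]
3. After y ≥ 4: [(3,4) (7,4) (7,189/13) (3,173/13)]
4. After y ≤ 20: [(3,4) (7,4) (7,189/13) (3,173/13)]
5. Canonical ring: [(3,4) (7,4) (7,189/13) (3,173/13)]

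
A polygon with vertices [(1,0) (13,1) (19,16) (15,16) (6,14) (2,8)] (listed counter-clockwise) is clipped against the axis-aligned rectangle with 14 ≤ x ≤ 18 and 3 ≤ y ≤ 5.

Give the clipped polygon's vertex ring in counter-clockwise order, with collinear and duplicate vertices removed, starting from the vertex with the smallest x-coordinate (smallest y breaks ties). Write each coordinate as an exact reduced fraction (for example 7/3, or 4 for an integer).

1. After x ≥ 14: [(14,7/2) (19,16) (15,16) (14,142/9)]
2. After x ≤ 18: [(14,7/2) (18,27/2) (18,16) (15,16) (14,142/9)]
3. After y ≥ 3: [(14,7/2) (18,27/2) (18,16) (15,16) (14,142/9)]
4. After y ≤ 5: [(14,5) (14,7/2) (73/5,5)]
5. Canonical ring: [(14,7/2) (73/5,5) (14,5)]

Clipped polygon: [(14,7/2) (73/5,5) (14,5)]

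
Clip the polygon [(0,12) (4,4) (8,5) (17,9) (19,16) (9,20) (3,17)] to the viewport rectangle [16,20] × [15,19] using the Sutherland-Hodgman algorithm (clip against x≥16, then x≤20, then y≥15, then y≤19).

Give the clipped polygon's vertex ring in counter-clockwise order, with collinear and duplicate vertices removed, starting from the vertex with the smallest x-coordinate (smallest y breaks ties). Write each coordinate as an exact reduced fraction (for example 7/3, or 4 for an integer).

1. After x ≥ 16: [(16,77/9) (17,9) (19,16) (16,86/5)]
2. After x ≤ 20: [(16,77/9) (17,9) (19,16) (16,86/5)]
3. After y ≥ 15: [(16,15) (131/7,15) (19,16) (16,86/5)]
4. After y ≤ 19: [(16,15) (131/7,15) (19,16) (16,86/5)]
5. Canonical ring: [(16,15) (131/7,15) (19,16) (16,86/5)]

Clipped polygon: [(16,15) (131/7,15) (19,16) (16,86/5)]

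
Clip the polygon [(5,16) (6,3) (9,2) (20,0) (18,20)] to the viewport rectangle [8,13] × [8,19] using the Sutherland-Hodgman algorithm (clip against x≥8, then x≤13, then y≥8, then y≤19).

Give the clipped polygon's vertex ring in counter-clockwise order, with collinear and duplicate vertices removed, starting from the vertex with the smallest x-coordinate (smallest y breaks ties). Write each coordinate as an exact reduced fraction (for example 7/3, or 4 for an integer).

1. After x ≥ 8: [(8,220/13) (8,7/3) (9,2) (20,0) (18,20)]
2. After x ≤ 13: [(13,240/13) (8,220/13) (8,7/3) (9,2) (13,14/11)]
3. After y ≥ 8: [(13,8) (13,240/13) (8,220/13) (8,8)]
4. After y ≤ 19: [(13,8) (13,240/13) (8,220/13) (8,8)]
5. Canonical ring: [(8,8) (13,8) (13,240/13) (8,220/13)]

Clipped polygon: [(8,8) (13,8) (13,240/13) (8,220/13)]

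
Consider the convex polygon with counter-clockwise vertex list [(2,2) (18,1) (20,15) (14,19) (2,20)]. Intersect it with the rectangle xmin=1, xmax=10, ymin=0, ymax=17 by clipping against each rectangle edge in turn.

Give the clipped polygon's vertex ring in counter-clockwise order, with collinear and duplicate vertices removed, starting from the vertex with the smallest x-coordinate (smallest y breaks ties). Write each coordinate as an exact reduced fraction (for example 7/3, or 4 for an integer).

1. After x ≥ 1: [(2,2) (18,1) (20,15) (14,19) (2,20)]
2. After x ≤ 10: [(2,2) (10,3/2) (10,58/3) (2,20)]
3. After y ≥ 0: [(2,2) (10,3/2) (10,58/3) (2,20)]
4. After y ≤ 17: [(2,17) (2,2) (10,3/2) (10,17)]
5. Canonical ring: [(2,2) (10,3/2) (10,17) (2,17)]

Clipped polygon: [(2,2) (10,3/2) (10,17) (2,17)]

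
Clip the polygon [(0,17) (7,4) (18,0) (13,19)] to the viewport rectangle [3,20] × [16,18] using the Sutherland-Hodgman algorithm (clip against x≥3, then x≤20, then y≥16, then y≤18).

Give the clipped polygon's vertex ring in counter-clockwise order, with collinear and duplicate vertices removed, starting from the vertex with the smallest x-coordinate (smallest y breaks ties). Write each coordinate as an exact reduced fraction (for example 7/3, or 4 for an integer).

1. After x ≥ 3: [(3,227/13) (3,80/7) (7,4) (18,0) (13,19)]
2. After x ≤ 20: [(3,227/13) (3,80/7) (7,4) (18,0) (13,19)]
3. After y ≥ 16: [(3,227/13) (3,16) (262/19,16) (13,19)]
4. After y ≤ 18: [(13/2,18) (3,227/13) (3,16) (262/19,16) (252/19,18)]
5. Canonical ring: [(3,16) (262/19,16) (252/19,18) (13/2,18) (3,227/13)]

Clipped polygon: [(3,16) (262/19,16) (252/19,18) (13/2,18) (3,227/13)]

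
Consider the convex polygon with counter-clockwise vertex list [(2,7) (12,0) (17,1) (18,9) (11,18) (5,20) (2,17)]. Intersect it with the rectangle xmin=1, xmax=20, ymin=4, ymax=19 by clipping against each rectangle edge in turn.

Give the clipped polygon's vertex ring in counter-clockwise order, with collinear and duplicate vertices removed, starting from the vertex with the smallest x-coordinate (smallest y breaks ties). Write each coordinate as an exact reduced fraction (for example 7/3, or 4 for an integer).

Clipped polygon: [(2,7) (44/7,4) (139/8,4) (18,9) (11,18) (8,19) (4,19) (2,17)]

1. After x ≥ 1: [(2,7) (12,0) (17,1) (18,9) (11,18) (5,20) (2,17)]
2. After x ≤ 20: [(2,7) (12,0) (17,1) (18,9) (11,18) (5,20) (2,17)]
3. After y ≥ 4: [(2,7) (44/7,4) (139/8,4) (18,9) (11,18) (5,20) (2,17)]
4. After y ≤ 19: [(2,7) (44/7,4) (139/8,4) (18,9) (11,18) (8,19) (4,19) (2,17)]
5. Canonical ring: [(2,7) (44/7,4) (139/8,4) (18,9) (11,18) (8,19) (4,19) (2,17)]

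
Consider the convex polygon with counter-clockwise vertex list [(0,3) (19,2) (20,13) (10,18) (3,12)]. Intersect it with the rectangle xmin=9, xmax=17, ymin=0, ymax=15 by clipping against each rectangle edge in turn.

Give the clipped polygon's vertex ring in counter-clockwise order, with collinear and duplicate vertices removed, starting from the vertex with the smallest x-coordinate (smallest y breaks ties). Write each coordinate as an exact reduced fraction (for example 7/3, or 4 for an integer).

Clipped polygon: [(9,48/19) (17,40/19) (17,29/2) (16,15) (9,15)]

1. After x ≥ 9: [(9,48/19) (19,2) (20,13) (10,18) (9,120/7)]
2. After x ≤ 17: [(9,48/19) (17,40/19) (17,29/2) (10,18) (9,120/7)]
3. After y ≥ 0: [(9,48/19) (17,40/19) (17,29/2) (10,18) (9,120/7)]
4. After y ≤ 15: [(9,15) (9,48/19) (17,40/19) (17,29/2) (16,15)]
5. Canonical ring: [(9,48/19) (17,40/19) (17,29/2) (16,15) (9,15)]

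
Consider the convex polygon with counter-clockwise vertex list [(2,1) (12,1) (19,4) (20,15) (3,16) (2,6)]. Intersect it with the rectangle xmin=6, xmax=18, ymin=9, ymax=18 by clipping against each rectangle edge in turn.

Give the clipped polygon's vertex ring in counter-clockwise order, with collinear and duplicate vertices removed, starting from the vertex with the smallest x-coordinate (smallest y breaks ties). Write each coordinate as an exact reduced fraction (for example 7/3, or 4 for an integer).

Clipped polygon: [(6,9) (18,9) (18,257/17) (6,269/17)]

1. After x ≥ 6: [(6,1) (12,1) (19,4) (20,15) (6,269/17)]
2. After x ≤ 18: [(6,1) (12,1) (18,25/7) (18,257/17) (6,269/17)]
3. After y ≥ 9: [(6,9) (18,9) (18,257/17) (6,269/17)]
4. After y ≤ 18: [(6,9) (18,9) (18,257/17) (6,269/17)]
5. Canonical ring: [(6,9) (18,9) (18,257/17) (6,269/17)]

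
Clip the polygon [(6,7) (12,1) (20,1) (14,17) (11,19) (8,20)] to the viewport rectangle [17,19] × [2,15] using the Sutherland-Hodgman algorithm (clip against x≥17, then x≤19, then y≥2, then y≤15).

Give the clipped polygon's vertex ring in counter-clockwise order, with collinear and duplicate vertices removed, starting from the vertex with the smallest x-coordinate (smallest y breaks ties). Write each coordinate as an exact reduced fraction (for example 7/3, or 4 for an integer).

1. After x ≥ 17: [(17,1) (20,1) (17,9)]
2. After x ≤ 19: [(17,1) (19,1) (19,11/3) (17,9)]
3. After y ≥ 2: [(17,2) (19,2) (19,11/3) (17,9)]
4. After y ≤ 15: [(17,2) (19,2) (19,11/3) (17,9)]
5. Canonical ring: [(17,2) (19,2) (19,11/3) (17,9)]

Clipped polygon: [(17,2) (19,2) (19,11/3) (17,9)]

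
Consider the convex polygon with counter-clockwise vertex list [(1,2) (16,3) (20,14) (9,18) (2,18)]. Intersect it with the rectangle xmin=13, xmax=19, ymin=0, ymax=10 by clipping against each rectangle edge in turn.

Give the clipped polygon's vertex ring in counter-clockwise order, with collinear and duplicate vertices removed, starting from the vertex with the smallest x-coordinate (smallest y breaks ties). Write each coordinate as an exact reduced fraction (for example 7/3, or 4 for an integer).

1. After x ≥ 13: [(13,14/5) (16,3) (20,14) (13,182/11)]
2. After x ≤ 19: [(13,14/5) (16,3) (19,45/4) (19,158/11) (13,182/11)]
3. After y ≥ 0: [(13,14/5) (16,3) (19,45/4) (19,158/11) (13,182/11)]
4. After y ≤ 10: [(13,10) (13,14/5) (16,3) (204/11,10)]
5. Canonical ring: [(13,14/5) (16,3) (204/11,10) (13,10)]

Clipped polygon: [(13,14/5) (16,3) (204/11,10) (13,10)]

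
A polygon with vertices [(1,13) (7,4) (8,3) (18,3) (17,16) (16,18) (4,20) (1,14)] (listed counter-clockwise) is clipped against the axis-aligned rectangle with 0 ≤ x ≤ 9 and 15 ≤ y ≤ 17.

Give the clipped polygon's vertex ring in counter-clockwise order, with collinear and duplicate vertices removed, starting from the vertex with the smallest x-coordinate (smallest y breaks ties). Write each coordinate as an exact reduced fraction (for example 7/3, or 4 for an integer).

1. After x ≥ 0: [(1,13) (7,4) (8,3) (18,3) (17,16) (16,18) (4,20) (1,14)]
2. After x ≤ 9: [(1,13) (7,4) (8,3) (9,3) (9,115/6) (4,20) (1,14)]
3. After y ≥ 15: [(9,15) (9,115/6) (4,20) (3/2,15)]
4. After y ≤ 17: [(9,15) (9,17) (5/2,17) (3/2,15)]
5. Canonical ring: [(3/2,15) (9,15) (9,17) (5/2,17)]

Clipped polygon: [(3/2,15) (9,15) (9,17) (5/2,17)]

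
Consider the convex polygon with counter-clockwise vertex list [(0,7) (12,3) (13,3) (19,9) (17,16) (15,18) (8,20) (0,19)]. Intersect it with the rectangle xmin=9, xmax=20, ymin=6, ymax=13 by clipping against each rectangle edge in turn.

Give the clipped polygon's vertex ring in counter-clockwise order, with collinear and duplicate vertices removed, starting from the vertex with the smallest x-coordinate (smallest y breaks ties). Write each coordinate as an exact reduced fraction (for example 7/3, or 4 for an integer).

1. After x ≥ 9: [(9,4) (12,3) (13,3) (19,9) (17,16) (15,18) (9,138/7)]
2. After x ≤ 20: [(9,4) (12,3) (13,3) (19,9) (17,16) (15,18) (9,138/7)]
3. After y ≥ 6: [(9,6) (16,6) (19,9) (17,16) (15,18) (9,138/7)]
4. After y ≤ 13: [(9,13) (9,6) (16,6) (19,9) (125/7,13)]
5. Canonical ring: [(9,6) (16,6) (19,9) (125/7,13) (9,13)]

Clipped polygon: [(9,6) (16,6) (19,9) (125/7,13) (9,13)]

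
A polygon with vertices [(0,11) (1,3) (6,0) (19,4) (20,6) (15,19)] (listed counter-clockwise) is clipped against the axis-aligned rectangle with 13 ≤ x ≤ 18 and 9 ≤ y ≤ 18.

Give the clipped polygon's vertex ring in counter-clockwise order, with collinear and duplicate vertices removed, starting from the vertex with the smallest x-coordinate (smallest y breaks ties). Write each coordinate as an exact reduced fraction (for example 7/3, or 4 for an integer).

Clipped polygon: [(13,9) (18,9) (18,56/5) (200/13,18) (105/8,18) (13,269/15)]

1. After x ≥ 13: [(13,269/15) (13,28/13) (19,4) (20,6) (15,19)]
2. After x ≤ 18: [(13,269/15) (13,28/13) (18,48/13) (18,56/5) (15,19)]
3. After y ≥ 9: [(13,269/15) (13,9) (18,9) (18,56/5) (15,19)]
4. After y ≤ 18: [(105/8,18) (13,269/15) (13,9) (18,9) (18,56/5) (200/13,18)]
5. Canonical ring: [(13,9) (18,9) (18,56/5) (200/13,18) (105/8,18) (13,269/15)]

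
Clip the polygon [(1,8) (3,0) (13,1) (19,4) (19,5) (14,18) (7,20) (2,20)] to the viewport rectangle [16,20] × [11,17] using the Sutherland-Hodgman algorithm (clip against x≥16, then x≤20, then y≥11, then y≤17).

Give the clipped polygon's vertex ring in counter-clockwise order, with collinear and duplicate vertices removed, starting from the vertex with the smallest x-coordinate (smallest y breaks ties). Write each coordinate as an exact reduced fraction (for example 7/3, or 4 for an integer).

1. After x ≥ 16: [(16,5/2) (19,4) (19,5) (16,64/5)]
2. After x ≤ 20: [(16,5/2) (19,4) (19,5) (16,64/5)]
3. After y ≥ 11: [(16,11) (217/13,11) (16,64/5)]
4. After y ≤ 17: [(16,11) (217/13,11) (16,64/5)]
5. Canonical ring: [(16,11) (217/13,11) (16,64/5)]

Clipped polygon: [(16,11) (217/13,11) (16,64/5)]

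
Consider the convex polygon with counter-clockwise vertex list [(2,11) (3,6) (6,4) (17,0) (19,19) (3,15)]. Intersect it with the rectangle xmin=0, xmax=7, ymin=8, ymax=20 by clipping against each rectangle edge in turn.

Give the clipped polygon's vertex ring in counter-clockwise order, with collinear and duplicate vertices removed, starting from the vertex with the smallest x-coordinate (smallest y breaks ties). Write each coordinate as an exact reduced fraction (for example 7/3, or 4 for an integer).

Clipped polygon: [(2,11) (13/5,8) (7,8) (7,16) (3,15)]

1. After x ≥ 0: [(2,11) (3,6) (6,4) (17,0) (19,19) (3,15)]
2. After x ≤ 7: [(2,11) (3,6) (6,4) (7,40/11) (7,16) (3,15)]
3. After y ≥ 8: [(2,11) (13/5,8) (7,8) (7,16) (3,15)]
4. After y ≤ 20: [(2,11) (13/5,8) (7,8) (7,16) (3,15)]
5. Canonical ring: [(2,11) (13/5,8) (7,8) (7,16) (3,15)]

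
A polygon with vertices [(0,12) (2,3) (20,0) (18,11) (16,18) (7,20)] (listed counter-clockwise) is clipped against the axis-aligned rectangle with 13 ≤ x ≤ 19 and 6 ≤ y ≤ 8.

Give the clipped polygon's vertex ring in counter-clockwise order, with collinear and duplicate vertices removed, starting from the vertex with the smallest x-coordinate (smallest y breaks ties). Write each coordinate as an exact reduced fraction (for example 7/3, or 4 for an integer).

1. After x ≥ 13: [(13,7/6) (20,0) (18,11) (16,18) (13,56/3)]
2. After x ≤ 19: [(13,7/6) (19,1/6) (19,11/2) (18,11) (16,18) (13,56/3)]
3. After y ≥ 6: [(13,6) (208/11,6) (18,11) (16,18) (13,56/3)]
4. After y ≤ 8: [(13,8) (13,6) (208/11,6) (204/11,8)]
5. Canonical ring: [(13,6) (208/11,6) (204/11,8) (13,8)]

Clipped polygon: [(13,6) (208/11,6) (204/11,8) (13,8)]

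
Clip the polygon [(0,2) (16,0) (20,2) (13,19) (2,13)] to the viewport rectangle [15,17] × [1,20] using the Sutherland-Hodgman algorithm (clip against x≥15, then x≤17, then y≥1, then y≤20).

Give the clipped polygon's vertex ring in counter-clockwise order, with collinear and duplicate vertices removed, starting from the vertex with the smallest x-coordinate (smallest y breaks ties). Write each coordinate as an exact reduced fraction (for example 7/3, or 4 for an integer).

1. After x ≥ 15: [(15,1/8) (16,0) (20,2) (15,99/7)]
2. After x ≤ 17: [(15,1/8) (16,0) (17,1/2) (17,65/7) (15,99/7)]
3. After y ≥ 1: [(15,1) (17,1) (17,65/7) (15,99/7)]
4. After y ≤ 20: [(15,1) (17,1) (17,65/7) (15,99/7)]
5. Canonical ring: [(15,1) (17,1) (17,65/7) (15,99/7)]

Clipped polygon: [(15,1) (17,1) (17,65/7) (15,99/7)]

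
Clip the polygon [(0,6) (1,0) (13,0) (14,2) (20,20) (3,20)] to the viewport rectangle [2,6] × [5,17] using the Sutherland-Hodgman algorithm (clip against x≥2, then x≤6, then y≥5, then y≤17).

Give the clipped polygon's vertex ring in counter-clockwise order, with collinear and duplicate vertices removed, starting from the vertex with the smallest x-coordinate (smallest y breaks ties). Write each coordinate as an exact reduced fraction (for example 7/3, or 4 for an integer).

Clipped polygon: [(2,5) (6,5) (6,17) (33/14,17) (2,46/3)]

1. After x ≥ 2: [(2,46/3) (2,0) (13,0) (14,2) (20,20) (3,20)]
2. After x ≤ 6: [(2,46/3) (2,0) (6,0) (6,20) (3,20)]
3. After y ≥ 5: [(2,46/3) (2,5) (6,5) (6,20) (3,20)]
4. After y ≤ 17: [(33/14,17) (2,46/3) (2,5) (6,5) (6,17)]
5. Canonical ring: [(2,5) (6,5) (6,17) (33/14,17) (2,46/3)]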